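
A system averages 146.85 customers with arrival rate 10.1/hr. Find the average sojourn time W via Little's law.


Little's law: L = λW → W = L / λ
= 146.85 / 10.1
= 14.54 hours


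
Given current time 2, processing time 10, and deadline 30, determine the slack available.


Slack = due - current_time - processing
= 30 - 2 - 10
= 18


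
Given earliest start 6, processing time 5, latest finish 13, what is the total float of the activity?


EF = ES + duration = 6 + 5 = 11
LS = LF - duration = 13 - 5 = 8
Total Float = LF - EF = 13 - 11
(or LS - ES = 8 - 6)
= 2


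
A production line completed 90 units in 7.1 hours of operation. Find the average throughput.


Throughput = units / time
= 90 / 7.1
= 12.7 units/hour


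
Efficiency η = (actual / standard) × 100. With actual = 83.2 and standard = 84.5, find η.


Efficiency = (actual / standard) × 100
= (83.2 / 84.5) × 100
= 98.5%


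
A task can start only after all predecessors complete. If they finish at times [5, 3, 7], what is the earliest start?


ES = max of all predecessor completion times
Predecessors: [5, 3, 7]
ES = max(5, 3, 7)
= 7


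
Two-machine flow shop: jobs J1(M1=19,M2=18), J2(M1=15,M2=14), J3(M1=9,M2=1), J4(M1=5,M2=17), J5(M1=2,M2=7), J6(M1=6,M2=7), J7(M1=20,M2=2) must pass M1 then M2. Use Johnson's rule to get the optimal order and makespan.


Johnson's rule:
Group 1 (M1≤M2, sort by M1): ['J5', 'J4', 'J6']
Group 2 (M1>M2, sort desc M2): ['J1', 'J2', 'J7', 'J3']
Sequence: J5 → J4 → J6 → J1 → J2 → J7 → J3
Makespan calculation:
  J5: M1 done=2, M2 done=9
  J4: M1 done=7, M2 done=26
  J6: M1 done=13, M2 done=33
  J1: M1 done=32, M2 done=51
  J2: M1 done=47, M2 done=65
  J7: M1 done=67, M2 done=69
  J3: M1 done=76, M2 done=77
= Sequence: J5 → J4 → J6 → J1 → J2 → J7 → J3, Makespan: 77


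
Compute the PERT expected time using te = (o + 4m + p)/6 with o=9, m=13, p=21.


te = (o + 4m + p) / 6
= (9 + 4×13 + 21) / 6
= (9 + 52 + 21) / 6
= 82 / 6
= 13.67


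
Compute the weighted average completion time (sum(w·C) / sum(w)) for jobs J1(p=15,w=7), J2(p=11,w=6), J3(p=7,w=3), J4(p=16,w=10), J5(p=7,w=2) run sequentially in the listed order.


Completion times:
  J1: C=15, w×C=7×15=105
  J2: C=26, w×C=6×26=156
  J3: C=33, w×C=3×33=99
  J4: C=49, w×C=10×49=490
  J5: C=56, w×C=2×56=112
Sum w×C = 962
Sum w = 28
Weighted avg = 962/28
= 34.36


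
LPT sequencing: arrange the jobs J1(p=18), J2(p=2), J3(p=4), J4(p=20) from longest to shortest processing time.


LPT: sort by longest processing time first
  J4: p=20
  J1: p=18
  J3: p=4
  J2: p=2
Order: J4 → J1 → J3 → J2


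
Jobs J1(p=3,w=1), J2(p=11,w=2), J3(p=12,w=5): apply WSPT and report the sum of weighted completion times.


WSPT order (by p/w): J3 → J1 → J2
  J3: C=12, w·C=5×12=60
  J1: C=15, w·C=1×15=15
  J2: C=26, w·C=2×26=52
Σ w·C = 127
= 127


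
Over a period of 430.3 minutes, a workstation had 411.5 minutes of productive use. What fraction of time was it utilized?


Utilization = busy / total × 100
= 411.5 / 430.3 × 100
= 95.6%


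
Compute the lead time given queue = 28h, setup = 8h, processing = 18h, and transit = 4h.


Lead time = queue + setup + processing + transit
= 28 + 8 + 18 + 4
= 58 hours


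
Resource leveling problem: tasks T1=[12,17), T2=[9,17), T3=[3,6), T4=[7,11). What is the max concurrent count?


Check each time point for overlaps:
  t=9: 2 tasks active (T2, T4)
Max concurrent = 2


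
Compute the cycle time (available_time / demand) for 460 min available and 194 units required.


Cycle time = available time / demand
= 460 / 194
= 2.37 min/unit


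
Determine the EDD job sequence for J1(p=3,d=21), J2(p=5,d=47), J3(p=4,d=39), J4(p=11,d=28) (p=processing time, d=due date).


EDD: sort by earliest due date
  J1: d=21, p=3
  J4: d=28, p=11
  J3: d=39, p=4
  J2: d=47, p=5
Order: J1 → J4 → J3 → J2


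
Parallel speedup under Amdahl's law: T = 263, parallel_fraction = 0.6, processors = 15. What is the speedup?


Amdahl's law: T_p = T × ((1-p) + p/N)
= 263 × ((1-0.6) + 0.6/15)
= 263 × (0.40 + 0.0400)
= 263 × 0.4400
= 115.72
Speedup = 263/115.72
= 2.27×


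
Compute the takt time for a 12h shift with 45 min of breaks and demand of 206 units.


Available = 12×60 - 45 = 675 min
Takt time = 675 / 206
= 3.28 min/unit


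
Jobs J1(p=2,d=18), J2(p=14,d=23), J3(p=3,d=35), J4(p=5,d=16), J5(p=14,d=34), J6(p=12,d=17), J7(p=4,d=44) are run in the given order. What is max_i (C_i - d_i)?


Lateness per job (L = C - d):
  J1: C=2, d=18, L=-16
  J2: C=16, d=23, L=-7
  J3: C=19, d=35, L=-16
  J4: C=24, d=16, L=8
  J5: C=38, d=34, L=4
  J6: C=50, d=17, L=33
  J7: C=54, d=44, L=10
Lmax = max(-16, -7, -16, 8, 4, 33, 10)
= 33


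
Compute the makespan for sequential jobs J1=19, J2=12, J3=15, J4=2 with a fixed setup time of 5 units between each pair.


Makespan = Σ processing + (n-1) × setup
= (19 + 12 + 15 + 2) + (4-1)×5
= 48 + 15
= 63 time units


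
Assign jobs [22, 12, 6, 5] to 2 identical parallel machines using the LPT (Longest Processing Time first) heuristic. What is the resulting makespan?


Jobs (LPT sorted): [22, 12, 6, 5]
Machines: 2
  J=22 → Machine 1 (load: 0+22=22)
  J=12 → Machine 2 (load: 0+12=12)
  J=6 → Machine 2 (load: 12+6=18)
  J=5 → Machine 2 (load: 18+5=23)
Machine loads: [22, 23]
Makespan = max = 23 time units


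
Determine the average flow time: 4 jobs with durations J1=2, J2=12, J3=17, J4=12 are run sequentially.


Completion times:
  J1: completes at 2
  J2: completes at 14
  J3: completes at 31
  J4: completes at 43
Sum = 90
Average = 90/4
= 22.50


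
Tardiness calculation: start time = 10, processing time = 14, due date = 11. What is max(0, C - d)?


Completion = start + processing = 10 + 14 = 24
Tardiness = max(0, C - d) = max(0, 24 - 11)
= max(0, 13)
= 13


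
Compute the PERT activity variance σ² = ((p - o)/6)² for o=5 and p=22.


σ² = ((p - o) / 6)² = (p - o)² / 36
= (22 - 5)² / 36
= 17² / 36
= 289 / 36
= 8.0278


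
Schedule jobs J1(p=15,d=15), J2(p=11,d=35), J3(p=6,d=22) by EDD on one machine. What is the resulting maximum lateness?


EDD order: J1 → J3 → J2
Completion and lateness:
  J1: C=15, d=15, L=15-15=0
  J3: C=21, d=22, L=21-22=-1
  J2: C=32, d=35, L=32-35=-3
Lmax = max(0, -1, -3)
= 0


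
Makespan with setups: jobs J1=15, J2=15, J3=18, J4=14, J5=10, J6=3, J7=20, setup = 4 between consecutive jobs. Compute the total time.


Makespan = Σ processing + (n-1) × setup
= (15 + 15 + 18 + 14 + 10 + 3 + 20) + (7-1)×4
= 95 + 24
= 119 time units


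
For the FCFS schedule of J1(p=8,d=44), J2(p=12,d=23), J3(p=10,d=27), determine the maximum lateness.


Lateness per job (L = C - d):
  J1: C=8, d=44, L=-36
  J2: C=20, d=23, L=-3
  J3: C=30, d=27, L=3
Lmax = max(-36, -3, 3)
= 3


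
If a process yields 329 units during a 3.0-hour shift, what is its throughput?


Throughput = units / time
= 329 / 3.0
= 109.7 units/hour


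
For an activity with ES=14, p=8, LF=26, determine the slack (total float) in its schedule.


EF = ES + duration = 14 + 8 = 22
LS = LF - duration = 26 - 8 = 18
Total Float = LF - EF = 26 - 22
(or LS - ES = 18 - 14)
= 4


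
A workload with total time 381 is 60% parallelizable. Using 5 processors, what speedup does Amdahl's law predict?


Amdahl's law: T_p = T × ((1-p) + p/N)
= 381 × ((1-0.6) + 0.6/5)
= 381 × (0.40 + 0.1200)
= 381 × 0.5200
= 198.12
Speedup = 381/198.12
= 1.92×


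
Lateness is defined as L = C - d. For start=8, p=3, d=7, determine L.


Completion = 8 + 3 = 11
Lateness = C - d = 11 - 7
= 4


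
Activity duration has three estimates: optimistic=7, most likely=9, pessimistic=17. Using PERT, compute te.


te = (o + 4m + p) / 6
= (7 + 4×9 + 17) / 6
= (7 + 36 + 17) / 6
= 60 / 6
= 10.00


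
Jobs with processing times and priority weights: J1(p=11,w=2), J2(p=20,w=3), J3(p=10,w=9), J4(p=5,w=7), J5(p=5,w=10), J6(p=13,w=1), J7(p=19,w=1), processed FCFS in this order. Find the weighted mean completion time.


Completion times:
  J1: C=11, w×C=2×11=22
  J2: C=31, w×C=3×31=93
  J3: C=41, w×C=9×41=369
  J4: C=46, w×C=7×46=322
  J5: C=51, w×C=10×51=510
  J6: C=64, w×C=1×64=64
  J7: C=83, w×C=1×83=83
Sum w×C = 1463
Sum w = 33
Weighted avg = 1463/33
= 44.33


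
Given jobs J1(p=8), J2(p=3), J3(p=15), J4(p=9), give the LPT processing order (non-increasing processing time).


LPT: sort by longest processing time first
  J3: p=15
  J4: p=9
  J1: p=8
  J2: p=3
Order: J3 → J4 → J1 → J2


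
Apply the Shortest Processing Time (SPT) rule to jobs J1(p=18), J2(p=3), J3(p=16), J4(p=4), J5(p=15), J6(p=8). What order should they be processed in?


SPT: sort by shortest processing time
  J2: p=3
  J4: p=4
  J6: p=8
  J5: p=15
  J3: p=16
  J1: p=18
Order: J2 → J4 → J6 → J5 → J3 → J1


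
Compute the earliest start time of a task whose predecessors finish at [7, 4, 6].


ES = max of all predecessor completion times
Predecessors: [7, 4, 6]
ES = max(7, 4, 6)
= 7


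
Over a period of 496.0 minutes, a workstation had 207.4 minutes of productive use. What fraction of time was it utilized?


Utilization = busy / total × 100
= 207.4 / 496.0 × 100
= 41.8%


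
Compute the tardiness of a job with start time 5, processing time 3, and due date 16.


Completion = start + processing = 5 + 3 = 8
Tardiness = max(0, C - d) = max(0, 8 - 16)
= max(0, -8)
= 0


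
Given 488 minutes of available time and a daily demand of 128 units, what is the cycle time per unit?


Cycle time = available time / demand
= 488 / 128
= 3.81 min/unit


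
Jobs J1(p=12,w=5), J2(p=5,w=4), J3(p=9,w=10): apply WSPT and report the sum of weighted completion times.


WSPT order (by p/w): J3 → J2 → J1
  J3: C=9, w·C=10×9=90
  J2: C=14, w·C=4×14=56
  J1: C=26, w·C=5×26=130
Σ w·C = 276
= 276


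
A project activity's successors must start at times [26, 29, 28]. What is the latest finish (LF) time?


LF = min of all successor start times
Successors start at: [26, 29, 28]
LF = min(26, 29, 28)
= 26


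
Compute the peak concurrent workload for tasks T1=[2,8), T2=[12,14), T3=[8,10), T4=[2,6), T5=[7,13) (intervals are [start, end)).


Check each time point for overlaps:
  t=2: 2 tasks active (T1, T4)
Max concurrent = 2


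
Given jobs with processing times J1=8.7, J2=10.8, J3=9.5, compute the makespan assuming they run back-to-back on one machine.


Sequential makespan: sum all processing times
= 8.7 + 10.8 + 9.5
= 29.0 time units


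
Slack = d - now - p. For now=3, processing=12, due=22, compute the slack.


Slack = due - current_time - processing
= 22 - 3 - 12
= 7


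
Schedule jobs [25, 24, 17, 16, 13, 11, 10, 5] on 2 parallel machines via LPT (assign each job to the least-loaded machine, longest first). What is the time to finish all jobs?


Jobs (LPT sorted): [25, 24, 17, 16, 13, 11, 10, 5]
Machines: 2
  J=25 → Machine 1 (load: 0+25=25)
  J=24 → Machine 2 (load: 0+24=24)
  J=17 → Machine 2 (load: 24+17=41)
  J=16 → Machine 1 (load: 25+16=41)
  J=13 → Machine 1 (load: 41+13=54)
  J=11 → Machine 2 (load: 41+11=52)
  J=10 → Machine 2 (load: 52+10=62)
  J=5 → Machine 1 (load: 54+5=59)
Machine loads: [59, 62]
Makespan = max = 62 time units


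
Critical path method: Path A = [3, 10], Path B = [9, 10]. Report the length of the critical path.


Path A: 3 + 10 = 13
Path B: 9 + 10 = 19
Critical path = longest = max(13, 19)
= 19 (Path B)


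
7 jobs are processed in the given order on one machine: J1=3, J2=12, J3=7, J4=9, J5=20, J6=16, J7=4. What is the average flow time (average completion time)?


Completion times:
  J1: completes at 3
  J2: completes at 15
  J3: completes at 22
  J4: completes at 31
  J5: completes at 51
  J6: completes at 67
  J7: completes at 71
Sum = 260
Average = 260/7
= 37.14


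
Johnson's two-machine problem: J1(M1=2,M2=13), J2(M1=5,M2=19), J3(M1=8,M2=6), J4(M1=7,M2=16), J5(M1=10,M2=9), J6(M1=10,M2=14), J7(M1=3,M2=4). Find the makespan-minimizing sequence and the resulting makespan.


Johnson's rule:
Group 1 (M1≤M2, sort by M1): ['J1', 'J7', 'J2', 'J4', 'J6']
Group 2 (M1>M2, sort desc M2): ['J5', 'J3']
Sequence: J1 → J7 → J2 → J4 → J6 → J5 → J3
Makespan calculation:
  J1: M1 done=2, M2 done=15
  J7: M1 done=5, M2 done=19
  J2: M1 done=10, M2 done=38
  J4: M1 done=17, M2 done=54
  J6: M1 done=27, M2 done=68
  J5: M1 done=37, M2 done=77
  J3: M1 done=45, M2 done=83
= Sequence: J1 → J7 → J2 → J4 → J6 → J5 → J3, Makespan: 83


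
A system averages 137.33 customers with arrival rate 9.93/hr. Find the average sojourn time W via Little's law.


Little's law: L = λW → W = L / λ
= 137.33 / 9.93
= 13.83 hours


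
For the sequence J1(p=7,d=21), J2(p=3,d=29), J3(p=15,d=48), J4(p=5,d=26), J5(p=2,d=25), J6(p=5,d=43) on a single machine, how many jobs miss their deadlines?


Completion vs due date:
  J1: C=7, d=21 → on time
  J2: C=10, d=29 → on time
  J3: C=25, d=48 → on time
  J4: C=30, d=26 → TARDY
  J5: C=32, d=25 → TARDY
  J6: C=37, d=43 → on time
Tardy jobs: J4, J5
Count = 2


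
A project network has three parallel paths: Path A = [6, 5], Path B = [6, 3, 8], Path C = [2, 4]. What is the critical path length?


Path A: 6 + 5 = 11
Path B: 6 + 3 + 8 = 17
Path C: 2 + 4 = 6
Critical path = longest = max(11, 17, 6)
= 17 (Path B)


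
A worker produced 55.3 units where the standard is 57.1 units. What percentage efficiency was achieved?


Efficiency = (actual / standard) × 100
= (55.3 / 57.1) × 100
= 96.8%


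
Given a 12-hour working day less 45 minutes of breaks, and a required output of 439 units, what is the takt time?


Available = 12×60 - 45 = 675 min
Takt time = 675 / 439
= 1.54 min/unit


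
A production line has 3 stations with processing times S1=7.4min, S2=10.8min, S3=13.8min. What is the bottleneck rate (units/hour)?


Bottleneck = longest station time
Station times: [7.4, 10.8, 13.8]
Max = 13.8 min
Rate = 60 / 13.8
= 4.35 units/hour (bottleneck: 13.8min)


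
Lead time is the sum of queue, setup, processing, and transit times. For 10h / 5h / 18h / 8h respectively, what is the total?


Lead time = queue + setup + processing + transit
= 10 + 5 + 18 + 8
= 41 hours


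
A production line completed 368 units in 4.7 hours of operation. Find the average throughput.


Throughput = units / time
= 368 / 4.7
= 78.3 units/hour


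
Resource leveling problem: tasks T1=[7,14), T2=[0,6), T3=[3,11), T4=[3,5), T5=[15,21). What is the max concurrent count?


Check each time point for overlaps:
  t=3: 3 tasks active (T2, T3, T4)
Max concurrent = 3


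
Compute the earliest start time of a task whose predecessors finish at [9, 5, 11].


ES = max of all predecessor completion times
Predecessors: [9, 5, 11]
ES = max(9, 5, 11)
= 11


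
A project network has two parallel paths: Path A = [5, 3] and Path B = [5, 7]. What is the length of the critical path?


Path A: 5 + 3 = 8
Path B: 5 + 7 = 12
Critical path = longest = max(8, 12)
= 12 (Path B)


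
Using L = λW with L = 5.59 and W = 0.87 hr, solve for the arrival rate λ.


Little's law: L = λW → λ = L / W
= 5.59 / 0.87
= 6.43 per hour


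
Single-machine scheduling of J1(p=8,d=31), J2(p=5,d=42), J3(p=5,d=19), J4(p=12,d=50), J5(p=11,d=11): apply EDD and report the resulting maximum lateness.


EDD order: J5 → J3 → J1 → J2 → J4
Completion and lateness:
  J5: C=11, d=11, L=11-11=0
  J3: C=16, d=19, L=16-19=-3
  J1: C=24, d=31, L=24-31=-7
  J2: C=29, d=42, L=29-42=-13
  J4: C=41, d=50, L=41-50=-9
Lmax = max(0, -3, -7, -13, -9)
= 0


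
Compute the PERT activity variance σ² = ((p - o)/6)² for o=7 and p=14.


σ² = ((p - o) / 6)² = (p - o)² / 36
= (14 - 7)² / 36
= 7² / 36
= 49 / 36
= 1.3611


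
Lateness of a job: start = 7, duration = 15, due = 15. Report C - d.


Completion = 7 + 15 = 22
Lateness = C - d = 22 - 15
= 7


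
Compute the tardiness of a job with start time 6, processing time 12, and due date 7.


Completion = start + processing = 6 + 12 = 18
Tardiness = max(0, C - d) = max(0, 18 - 7)
= max(0, 11)
= 11


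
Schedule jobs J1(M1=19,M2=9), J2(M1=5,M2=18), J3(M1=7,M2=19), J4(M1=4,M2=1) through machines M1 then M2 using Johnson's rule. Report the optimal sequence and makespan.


Johnson's rule:
Group 1 (M1≤M2, sort by M1): ['J2', 'J3']
Group 2 (M1>M2, sort desc M2): ['J1', 'J4']
Sequence: J2 → J3 → J1 → J4
Makespan calculation:
  J2: M1 done=5, M2 done=23
  J3: M1 done=12, M2 done=42
  J1: M1 done=31, M2 done=51
  J4: M1 done=35, M2 done=52
= Sequence: J2 → J3 → J1 → J4, Makespan: 52


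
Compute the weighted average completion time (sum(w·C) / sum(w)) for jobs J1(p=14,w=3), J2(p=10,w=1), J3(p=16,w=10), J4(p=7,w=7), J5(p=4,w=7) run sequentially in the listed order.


Completion times:
  J1: C=14, w×C=3×14=42
  J2: C=24, w×C=1×24=24
  J3: C=40, w×C=10×40=400
  J4: C=47, w×C=7×47=329
  J5: C=51, w×C=7×51=357
Sum w×C = 1152
Sum w = 28
Weighted avg = 1152/28
= 41.14


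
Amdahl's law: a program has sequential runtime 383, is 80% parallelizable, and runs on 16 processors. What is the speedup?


Amdahl's law: T_p = T × ((1-p) + p/N)
= 383 × ((1-0.8) + 0.8/16)
= 383 × (0.20 + 0.0500)
= 383 × 0.2500
= 95.75
Speedup = 383/95.75
= 4.00×


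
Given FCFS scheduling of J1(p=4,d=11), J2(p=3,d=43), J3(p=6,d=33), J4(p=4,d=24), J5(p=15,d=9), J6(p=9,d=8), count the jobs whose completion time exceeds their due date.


Completion vs due date:
  J1: C=4, d=11 → on time
  J2: C=7, d=43 → on time
  J3: C=13, d=33 → on time
  J4: C=17, d=24 → on time
  J5: C=32, d=9 → TARDY
  J6: C=41, d=8 → TARDY
Tardy jobs: J5, J6
Count = 2


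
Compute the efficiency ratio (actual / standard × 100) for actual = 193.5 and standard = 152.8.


Efficiency = (actual / standard) × 100
= (193.5 / 152.8) × 100
= 126.6%


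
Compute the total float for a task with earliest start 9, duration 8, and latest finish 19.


EF = ES + duration = 9 + 8 = 17
LS = LF - duration = 19 - 8 = 11
Total Float = LF - EF = 19 - 17
(or LS - ES = 11 - 9)
= 2


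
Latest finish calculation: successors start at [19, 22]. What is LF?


LF = min of all successor start times
Successors start at: [19, 22]
LF = min(19, 22)
= 19


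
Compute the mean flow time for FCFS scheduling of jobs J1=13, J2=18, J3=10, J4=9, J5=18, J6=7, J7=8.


Completion times:
  J1: completes at 13
  J2: completes at 31
  J3: completes at 41
  J4: completes at 50
  J5: completes at 68
  J6: completes at 75
  J7: completes at 83
Sum = 361
Average = 361/7
= 51.57


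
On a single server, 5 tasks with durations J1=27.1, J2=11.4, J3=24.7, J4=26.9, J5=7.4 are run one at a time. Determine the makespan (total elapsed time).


Sequential makespan: sum all processing times
= 27.1 + 11.4 + 24.7 + 26.9 + 7.4
= 97.5 time units


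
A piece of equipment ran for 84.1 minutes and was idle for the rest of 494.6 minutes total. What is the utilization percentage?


Utilization = busy / total × 100
= 84.1 / 494.6 × 100
= 17.0%


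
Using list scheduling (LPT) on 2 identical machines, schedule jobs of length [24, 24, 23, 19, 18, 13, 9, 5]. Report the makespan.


Jobs (LPT sorted): [24, 24, 23, 19, 18, 13, 9, 5]
Machines: 2
  J=24 → Machine 1 (load: 0+24=24)
  J=24 → Machine 2 (load: 0+24=24)
  J=23 → Machine 1 (load: 24+23=47)
  J=19 → Machine 2 (load: 24+19=43)
  J=18 → Machine 2 (load: 43+18=61)
  J=13 → Machine 1 (load: 47+13=60)
  J=9 → Machine 1 (load: 60+9=69)
  J=5 → Machine 2 (load: 61+5=66)
Machine loads: [69, 66]
Makespan = max = 69 time units


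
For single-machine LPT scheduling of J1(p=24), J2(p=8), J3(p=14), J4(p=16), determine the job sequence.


LPT: sort by longest processing time first
  J1: p=24
  J4: p=16
  J3: p=14
  J2: p=8
Order: J1 → J4 → J3 → J2


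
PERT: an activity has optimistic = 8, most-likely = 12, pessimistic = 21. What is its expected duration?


te = (o + 4m + p) / 6
= (8 + 4×12 + 21) / 6
= (8 + 48 + 21) / 6
= 77 / 6
= 12.83


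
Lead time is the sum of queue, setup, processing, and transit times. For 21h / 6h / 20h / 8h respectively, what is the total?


Lead time = queue + setup + processing + transit
= 21 + 6 + 20 + 8
= 55 hours


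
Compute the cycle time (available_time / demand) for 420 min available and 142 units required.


Cycle time = available time / demand
= 420 / 142
= 2.96 min/unit


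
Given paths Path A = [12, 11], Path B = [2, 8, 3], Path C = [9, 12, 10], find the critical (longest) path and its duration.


Path A: 12 + 11 = 23
Path B: 2 + 8 + 3 = 13
Path C: 9 + 12 + 10 = 31
Critical path = longest = max(23, 13, 31)
= 31 (Path C)


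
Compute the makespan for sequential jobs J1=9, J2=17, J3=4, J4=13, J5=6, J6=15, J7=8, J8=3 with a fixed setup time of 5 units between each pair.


Makespan = Σ processing + (n-1) × setup
= (9 + 17 + 4 + 13 + 6 + 15 + 8 + 3) + (8-1)×5
= 75 + 35
= 110 time units


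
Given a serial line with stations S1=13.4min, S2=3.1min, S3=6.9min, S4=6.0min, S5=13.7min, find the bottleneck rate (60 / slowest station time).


Bottleneck = longest station time
Station times: [13.4, 3.1, 6.9, 6.0, 13.7]
Max = 13.7 min
Rate = 60 / 13.7
= 4.38 units/hour (bottleneck: 13.7min)


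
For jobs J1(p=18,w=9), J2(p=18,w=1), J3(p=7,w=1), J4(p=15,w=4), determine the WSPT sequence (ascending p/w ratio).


WSPT (Smith's rule): sort by p/w ascending
  J1: p/w = 18/9 = 2.000
  J4: p/w = 15/4 = 3.750
  J3: p/w = 7/1 = 7.000
  J2: p/w = 18/1 = 18.000
Order: J1 → J4 → J3 → J2


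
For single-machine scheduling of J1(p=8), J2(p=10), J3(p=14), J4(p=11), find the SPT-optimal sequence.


SPT: sort by shortest processing time
  J1: p=8
  J2: p=10
  J4: p=11
  J3: p=14
Order: J1 → J2 → J4 → J3


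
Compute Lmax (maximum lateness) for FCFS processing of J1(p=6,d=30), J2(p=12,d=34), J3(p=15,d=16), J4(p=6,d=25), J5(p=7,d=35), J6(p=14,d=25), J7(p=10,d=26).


Lateness per job (L = C - d):
  J1: C=6, d=30, L=-24
  J2: C=18, d=34, L=-16
  J3: C=33, d=16, L=17
  J4: C=39, d=25, L=14
  J5: C=46, d=35, L=11
  J6: C=60, d=25, L=35
  J7: C=70, d=26, L=44
Lmax = max(-24, -16, 17, 14, 11, 35, 44)
= 44


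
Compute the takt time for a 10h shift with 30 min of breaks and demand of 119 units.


Available = 10×60 - 30 = 570 min
Takt time = 570 / 119
= 4.79 min/unit


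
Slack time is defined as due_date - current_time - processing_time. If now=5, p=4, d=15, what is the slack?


Slack = due - current_time - processing
= 15 - 5 - 4
= 6


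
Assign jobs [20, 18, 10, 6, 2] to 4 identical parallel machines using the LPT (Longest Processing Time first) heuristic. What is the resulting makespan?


Jobs (LPT sorted): [20, 18, 10, 6, 2]
Machines: 4
  J=20 → Machine 1 (load: 0+20=20)
  J=18 → Machine 2 (load: 0+18=18)
  J=10 → Machine 3 (load: 0+10=10)
  J=6 → Machine 4 (load: 0+6=6)
  J=2 → Machine 4 (load: 6+2=8)
Machine loads: [20, 18, 10, 8]
Makespan = max = 20 time units


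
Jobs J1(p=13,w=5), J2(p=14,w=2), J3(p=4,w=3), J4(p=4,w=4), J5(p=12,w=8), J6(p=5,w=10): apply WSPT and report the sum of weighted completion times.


WSPT order (by p/w): J6 → J4 → J3 → J5 → J1 → J2
  J6: C=5, w·C=10×5=50
  J4: C=9, w·C=4×9=36
  J3: C=13, w·C=3×13=39
  J5: C=25, w·C=8×25=200
  J1: C=38, w·C=5×38=190
  J2: C=52, w·C=2×52=104
Σ w·C = 619
= 619


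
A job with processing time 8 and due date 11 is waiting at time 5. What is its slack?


Slack = due - current_time - processing
= 11 - 5 - 8
= -2


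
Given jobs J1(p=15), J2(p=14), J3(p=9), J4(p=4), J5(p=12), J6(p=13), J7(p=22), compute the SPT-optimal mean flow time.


SPT order: J4 → J3 → J5 → J6 → J2 → J1 → J7
Completion times:
  J4: C=4
  J3: C=13
  J5: C=25
  J6: C=38
  J2: C=52
  J1: C=67
  J7: C=89
Sum = 288, n = 7
Mean flow = 288/7
= 41.14


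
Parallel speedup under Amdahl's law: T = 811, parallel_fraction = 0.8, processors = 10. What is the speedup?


Amdahl's law: T_p = T × ((1-p) + p/N)
= 811 × ((1-0.8) + 0.8/10)
= 811 × (0.20 + 0.0800)
= 811 × 0.2800
= 227.08
Speedup = 811/227.08
= 3.57×


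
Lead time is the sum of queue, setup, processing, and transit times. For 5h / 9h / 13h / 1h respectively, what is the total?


Lead time = queue + setup + processing + transit
= 5 + 9 + 13 + 1
= 28 hours


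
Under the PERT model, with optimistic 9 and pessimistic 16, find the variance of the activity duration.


σ² = ((p - o) / 6)² = (p - o)² / 36
= (16 - 9)² / 36
= 7² / 36
= 49 / 36
= 1.3611


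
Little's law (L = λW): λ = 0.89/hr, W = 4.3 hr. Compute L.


Little's law: L = λ × W
= 0.89 × 4.3
= 3.83


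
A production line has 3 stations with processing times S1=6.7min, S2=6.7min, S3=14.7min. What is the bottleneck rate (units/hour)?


Bottleneck = longest station time
Station times: [6.7, 6.7, 14.7]
Max = 14.7 min
Rate = 60 / 14.7
= 4.08 units/hour (bottleneck: 14.7min)


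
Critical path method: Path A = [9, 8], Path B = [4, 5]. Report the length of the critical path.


Path A: 9 + 8 = 17
Path B: 4 + 5 = 9
Critical path = longest = max(17, 9)
= 17 (Path A)


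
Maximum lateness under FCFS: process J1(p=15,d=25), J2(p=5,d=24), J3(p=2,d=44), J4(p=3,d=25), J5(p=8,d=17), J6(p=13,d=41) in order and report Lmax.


Lateness per job (L = C - d):
  J1: C=15, d=25, L=-10
  J2: C=20, d=24, L=-4
  J3: C=22, d=44, L=-22
  J4: C=25, d=25, L=0
  J5: C=33, d=17, L=16
  J6: C=46, d=41, L=5
Lmax = max(-10, -4, -22, 0, 16, 5)
= 16


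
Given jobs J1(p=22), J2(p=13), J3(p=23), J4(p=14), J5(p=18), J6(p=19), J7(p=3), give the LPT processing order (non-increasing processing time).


LPT: sort by longest processing time first
  J3: p=23
  J1: p=22
  J6: p=19
  J5: p=18
  J4: p=14
  J2: p=13
  J7: p=3
Order: J3 → J1 → J6 → J5 → J4 → J2 → J7


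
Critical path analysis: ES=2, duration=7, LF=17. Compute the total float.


EF = ES + duration = 2 + 7 = 9
LS = LF - duration = 17 - 7 = 10
Total Float = LF - EF = 17 - 9
(or LS - ES = 10 - 2)
= 8


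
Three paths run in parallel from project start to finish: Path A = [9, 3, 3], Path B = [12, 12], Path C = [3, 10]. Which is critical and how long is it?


Path A: 9 + 3 + 3 = 15
Path B: 12 + 12 = 24
Path C: 3 + 10 = 13
Critical path = longest = max(15, 24, 13)
= 24 (Path B)


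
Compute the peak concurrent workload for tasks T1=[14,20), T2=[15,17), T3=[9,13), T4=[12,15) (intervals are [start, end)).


Check each time point for overlaps:
  t=12: 2 tasks active (T3, T4)
Max concurrent = 2


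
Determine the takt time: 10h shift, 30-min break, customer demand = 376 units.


Available = 10×60 - 30 = 570 min
Takt time = 570 / 376
= 1.52 min/unit


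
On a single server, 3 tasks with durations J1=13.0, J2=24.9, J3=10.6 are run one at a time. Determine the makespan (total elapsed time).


Sequential makespan: sum all processing times
= 13.0 + 24.9 + 10.6
= 48.5 time units


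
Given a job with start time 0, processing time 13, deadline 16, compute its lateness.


Completion = 0 + 13 = 13
Lateness = C - d = 13 - 16
= -3


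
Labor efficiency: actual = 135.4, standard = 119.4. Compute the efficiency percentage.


Efficiency = (actual / standard) × 100
= (135.4 / 119.4) × 100
= 113.4%


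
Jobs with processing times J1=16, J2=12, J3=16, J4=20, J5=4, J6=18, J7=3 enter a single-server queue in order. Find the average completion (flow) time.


Completion times:
  J1: completes at 16
  J2: completes at 28
  J3: completes at 44
  J4: completes at 64
  J5: completes at 68
  J6: completes at 86
  J7: completes at 89
Sum = 395
Average = 395/7
= 56.43


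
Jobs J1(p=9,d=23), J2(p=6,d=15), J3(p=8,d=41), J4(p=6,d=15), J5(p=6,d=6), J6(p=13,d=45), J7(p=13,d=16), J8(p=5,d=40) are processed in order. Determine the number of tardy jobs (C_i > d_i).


Completion vs due date:
  J1: C=9, d=23 → on time
  J2: C=15, d=15 → on time
  J3: C=23, d=41 → on time
  J4: C=29, d=15 → TARDY
  J5: C=35, d=6 → TARDY
  J6: C=48, d=45 → TARDY
  J7: C=61, d=16 → TARDY
  J8: C=66, d=40 → TARDY
Tardy jobs: J4, J5, J6, J7, J8
Count = 5


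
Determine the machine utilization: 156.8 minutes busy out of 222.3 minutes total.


Utilization = busy / total × 100
= 156.8 / 222.3 × 100
= 70.5%


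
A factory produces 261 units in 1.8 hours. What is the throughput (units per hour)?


Throughput = units / time
= 261 / 1.8
= 145.0 units/hour


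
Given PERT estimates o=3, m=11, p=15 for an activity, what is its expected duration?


te = (o + 4m + p) / 6
= (3 + 4×11 + 15) / 6
= (3 + 44 + 15) / 6
= 62 / 6
= 10.33


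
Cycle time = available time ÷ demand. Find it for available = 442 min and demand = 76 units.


Cycle time = available time / demand
= 442 / 76
= 5.82 min/unit


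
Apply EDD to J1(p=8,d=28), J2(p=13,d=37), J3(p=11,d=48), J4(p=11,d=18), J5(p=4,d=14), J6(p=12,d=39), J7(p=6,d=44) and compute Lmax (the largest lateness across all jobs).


EDD order: J5 → J4 → J1 → J2 → J6 → J7 → J3
Completion and lateness:
  J5: C=4, d=14, L=4-14=-10
  J4: C=15, d=18, L=15-18=-3
  J1: C=23, d=28, L=23-28=-5
  J2: C=36, d=37, L=36-37=-1
  J6: C=48, d=39, L=48-39=9
  J7: C=54, d=44, L=54-44=10
  J3: C=65, d=48, L=65-48=17
Lmax = max(-10, -3, -5, -1, 9, 10, 17)
= 17


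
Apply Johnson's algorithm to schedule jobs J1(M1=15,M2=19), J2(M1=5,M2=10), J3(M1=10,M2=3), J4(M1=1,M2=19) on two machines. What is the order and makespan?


Johnson's rule:
Group 1 (M1≤M2, sort by M1): ['J4', 'J2', 'J1']
Group 2 (M1>M2, sort desc M2): ['J3']
Sequence: J4 → J2 → J1 → J3
Makespan calculation:
  J4: M1 done=1, M2 done=20
  J2: M1 done=6, M2 done=30
  J1: M1 done=21, M2 done=49
  J3: M1 done=31, M2 done=52
= Sequence: J4 → J2 → J1 → J3, Makespan: 52


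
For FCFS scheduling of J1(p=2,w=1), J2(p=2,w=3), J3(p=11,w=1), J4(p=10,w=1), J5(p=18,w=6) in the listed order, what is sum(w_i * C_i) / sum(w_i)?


Completion times:
  J1: C=2, w×C=1×2=2
  J2: C=4, w×C=3×4=12
  J3: C=15, w×C=1×15=15
  J4: C=25, w×C=1×25=25
  J5: C=43, w×C=6×43=258
Sum w×C = 312
Sum w = 12
Weighted avg = 312/12
= 26.00


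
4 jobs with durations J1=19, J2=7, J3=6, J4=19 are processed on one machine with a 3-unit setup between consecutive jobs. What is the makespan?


Makespan = Σ processing + (n-1) × setup
= (19 + 7 + 6 + 19) + (4-1)×3
= 51 + 9
= 60 time units


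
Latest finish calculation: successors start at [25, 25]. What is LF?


LF = min of all successor start times
Successors start at: [25, 25]
LF = min(25, 25)
= 25


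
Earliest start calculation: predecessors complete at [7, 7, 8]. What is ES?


ES = max of all predecessor completion times
Predecessors: [7, 7, 8]
ES = max(7, 7, 8)
= 8


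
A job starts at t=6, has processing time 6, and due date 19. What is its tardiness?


Completion = start + processing = 6 + 6 = 12
Tardiness = max(0, C - d) = max(0, 12 - 19)
= max(0, -7)
= 0


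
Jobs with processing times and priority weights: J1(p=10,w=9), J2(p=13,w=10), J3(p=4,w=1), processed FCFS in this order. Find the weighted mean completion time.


Completion times:
  J1: C=10, w×C=9×10=90
  J2: C=23, w×C=10×23=230
  J3: C=27, w×C=1×27=27
Sum w×C = 347
Sum w = 20
Weighted avg = 347/20
= 17.35


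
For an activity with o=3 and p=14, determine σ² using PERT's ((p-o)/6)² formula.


σ² = ((p - o) / 6)² = (p - o)² / 36
= (14 - 3)² / 36
= 11² / 36
= 121 / 36
= 3.3611


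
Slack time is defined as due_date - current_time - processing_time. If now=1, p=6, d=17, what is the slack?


Slack = due - current_time - processing
= 17 - 1 - 6
= 10


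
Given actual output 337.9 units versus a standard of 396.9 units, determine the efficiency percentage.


Efficiency = (actual / standard) × 100
= (337.9 / 396.9) × 100
= 85.1%


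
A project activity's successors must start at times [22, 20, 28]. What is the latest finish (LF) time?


LF = min of all successor start times
Successors start at: [22, 20, 28]
LF = min(22, 20, 28)
= 20


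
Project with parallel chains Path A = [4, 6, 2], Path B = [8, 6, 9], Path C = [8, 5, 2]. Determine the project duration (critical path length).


Path A: 4 + 6 + 2 = 12
Path B: 8 + 6 + 9 = 23
Path C: 8 + 5 + 2 = 15
Critical path = longest = max(12, 23, 15)
= 23 (Path B)


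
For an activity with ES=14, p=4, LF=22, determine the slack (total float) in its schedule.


EF = ES + duration = 14 + 4 = 18
LS = LF - duration = 22 - 4 = 18
Total Float = LF - EF = 22 - 18
(or LS - ES = 18 - 14)
= 4


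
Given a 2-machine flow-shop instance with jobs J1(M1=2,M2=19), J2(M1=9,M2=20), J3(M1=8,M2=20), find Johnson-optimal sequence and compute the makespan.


Johnson's rule:
Group 1 (M1≤M2, sort by M1): ['J1', 'J3', 'J2']
Group 2 (M1>M2, sort desc M2): []
Sequence: J1 → J3 → J2
Makespan calculation:
  J1: M1 done=2, M2 done=21
  J3: M1 done=10, M2 done=41
  J2: M1 done=19, M2 done=61
= Sequence: J1 → J3 → J2, Makespan: 61


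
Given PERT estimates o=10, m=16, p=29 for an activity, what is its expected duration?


te = (o + 4m + p) / 6
= (10 + 4×16 + 29) / 6
= (10 + 64 + 29) / 6
= 103 / 6
= 17.17


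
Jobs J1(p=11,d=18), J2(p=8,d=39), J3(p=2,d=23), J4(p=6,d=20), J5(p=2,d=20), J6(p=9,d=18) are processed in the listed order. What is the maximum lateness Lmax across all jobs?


Lateness per job (L = C - d):
  J1: C=11, d=18, L=-7
  J2: C=19, d=39, L=-20
  J3: C=21, d=23, L=-2
  J4: C=27, d=20, L=7
  J5: C=29, d=20, L=9
  J6: C=38, d=18, L=20
Lmax = max(-7, -20, -2, 7, 9, 20)
= 20


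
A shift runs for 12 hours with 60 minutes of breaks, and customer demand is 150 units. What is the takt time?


Available = 12×60 - 60 = 660 min
Takt time = 660 / 150
= 4.40 min/unit


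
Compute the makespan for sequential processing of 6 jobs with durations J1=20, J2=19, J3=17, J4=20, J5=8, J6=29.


Sequential makespan: sum all processing times
= 20 + 19 + 17 + 20 + 8 + 29
= 113 time units


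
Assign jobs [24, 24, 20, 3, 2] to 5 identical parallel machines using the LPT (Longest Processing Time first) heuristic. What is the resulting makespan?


Jobs (LPT sorted): [24, 24, 20, 3, 2]
Machines: 5
  J=24 → Machine 1 (load: 0+24=24)
  J=24 → Machine 2 (load: 0+24=24)
  J=20 → Machine 3 (load: 0+20=20)
  J=3 → Machine 4 (load: 0+3=3)
  J=2 → Machine 5 (load: 0+2=2)
Machine loads: [24, 24, 20, 3, 2]
Makespan = max = 24 time units


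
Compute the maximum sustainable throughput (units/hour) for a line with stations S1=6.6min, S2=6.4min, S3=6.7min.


Bottleneck = longest station time
Station times: [6.6, 6.4, 6.7]
Max = 6.7 min
Rate = 60 / 6.7
= 8.96 units/hour (bottleneck: 6.7min)


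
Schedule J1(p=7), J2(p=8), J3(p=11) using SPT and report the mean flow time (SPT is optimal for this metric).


SPT order: J1 → J2 → J3
Completion times:
  J1: C=7
  J2: C=15
  J3: C=26
Sum = 48, n = 3
Mean flow = 48/3
= 16.00


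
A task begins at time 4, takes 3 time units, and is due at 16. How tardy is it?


Completion = start + processing = 4 + 3 = 7
Tardiness = max(0, C - d) = max(0, 7 - 16)
= max(0, -9)
= 0


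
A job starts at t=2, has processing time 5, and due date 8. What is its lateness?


Completion = 2 + 5 = 7
Lateness = C - d = 7 - 8
= -1


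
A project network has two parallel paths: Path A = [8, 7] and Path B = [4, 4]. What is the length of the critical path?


Path A: 8 + 7 = 15
Path B: 4 + 4 = 8
Critical path = longest = max(15, 8)
= 15 (Path A)


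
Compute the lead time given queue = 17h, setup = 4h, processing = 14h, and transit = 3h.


Lead time = queue + setup + processing + transit
= 17 + 4 + 14 + 3
= 38 hours


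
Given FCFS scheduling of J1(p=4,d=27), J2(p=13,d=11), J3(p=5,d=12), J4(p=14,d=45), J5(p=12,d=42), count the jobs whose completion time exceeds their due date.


Completion vs due date:
  J1: C=4, d=27 → on time
  J2: C=17, d=11 → TARDY
  J3: C=22, d=12 → TARDY
  J4: C=36, d=45 → on time
  J5: C=48, d=42 → TARDY
Tardy jobs: J2, J3, J5
Count = 3


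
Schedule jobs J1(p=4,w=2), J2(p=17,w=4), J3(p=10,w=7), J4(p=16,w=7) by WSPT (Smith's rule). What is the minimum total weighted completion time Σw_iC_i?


WSPT order (by p/w): J3 → J1 → J4 → J2
  J3: C=10, w·C=7×10=70
  J1: C=14, w·C=2×14=28
  J4: C=30, w·C=7×30=210
  J2: C=47, w·C=4×47=188
Σ w·C = 496
= 496


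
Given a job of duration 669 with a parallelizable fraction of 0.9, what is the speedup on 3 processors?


Amdahl's law: T_p = T × ((1-p) + p/N)
= 669 × ((1-0.9) + 0.9/3)
= 669 × (0.10 + 0.3000)
= 669 × 0.4000
= 267.60
Speedup = 669/267.60
= 2.50×


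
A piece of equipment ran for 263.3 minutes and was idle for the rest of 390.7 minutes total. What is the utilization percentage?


Utilization = busy / total × 100
= 263.3 / 390.7 × 100
= 67.4%


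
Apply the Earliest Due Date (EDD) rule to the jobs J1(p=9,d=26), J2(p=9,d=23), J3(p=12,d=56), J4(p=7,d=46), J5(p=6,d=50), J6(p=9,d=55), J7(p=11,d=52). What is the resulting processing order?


EDD: sort by earliest due date
  J2: d=23, p=9
  J1: d=26, p=9
  J4: d=46, p=7
  J5: d=50, p=6
  J7: d=52, p=11
  J6: d=55, p=9
  J3: d=56, p=12
Order: J2 → J1 → J4 → J5 → J7 → J6 → J3


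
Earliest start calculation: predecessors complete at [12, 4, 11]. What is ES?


ES = max of all predecessor completion times
Predecessors: [12, 4, 11]
ES = max(12, 4, 11)
= 12


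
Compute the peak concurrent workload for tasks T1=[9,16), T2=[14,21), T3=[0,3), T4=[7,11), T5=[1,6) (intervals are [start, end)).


Check each time point for overlaps:
  t=1: 2 tasks active (T3, T5)
Max concurrent = 2


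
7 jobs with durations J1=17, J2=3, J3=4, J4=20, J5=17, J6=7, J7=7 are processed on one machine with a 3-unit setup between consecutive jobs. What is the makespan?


Makespan = Σ processing + (n-1) × setup
= (17 + 3 + 4 + 20 + 17 + 7 + 7) + (7-1)×3
= 75 + 18
= 93 time units


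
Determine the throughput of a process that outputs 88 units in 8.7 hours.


Throughput = units / time
= 88 / 8.7
= 10.1 units/hour


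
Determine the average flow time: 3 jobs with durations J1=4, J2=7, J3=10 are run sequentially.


Completion times:
  J1: completes at 4
  J2: completes at 11
  J3: completes at 21
Sum = 36
Average = 36/3
= 12.00


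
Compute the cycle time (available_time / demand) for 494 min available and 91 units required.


Cycle time = available time / demand
= 494 / 91
= 5.43 min/unit


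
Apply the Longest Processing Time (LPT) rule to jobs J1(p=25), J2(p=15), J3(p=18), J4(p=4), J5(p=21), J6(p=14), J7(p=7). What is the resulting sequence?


LPT: sort by longest processing time first
  J1: p=25
  J5: p=21
  J3: p=18
  J2: p=15
  J6: p=14
  J7: p=7
  J4: p=4
Order: J1 → J5 → J3 → J2 → J6 → J7 → J4


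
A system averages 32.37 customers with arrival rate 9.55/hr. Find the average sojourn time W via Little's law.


Little's law: L = λW → W = L / λ
= 32.37 / 9.55
= 3.39 hours


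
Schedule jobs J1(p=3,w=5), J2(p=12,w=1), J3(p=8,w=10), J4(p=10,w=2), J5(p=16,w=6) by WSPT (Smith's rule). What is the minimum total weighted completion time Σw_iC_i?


WSPT order (by p/w): J1 → J3 → J5 → J4 → J2
  J1: C=3, w·C=5×3=15
  J3: C=11, w·C=10×11=110
  J5: C=27, w·C=6×27=162
  J4: C=37, w·C=2×37=74
  J2: C=49, w·C=1×49=49
Σ w·C = 410
= 410


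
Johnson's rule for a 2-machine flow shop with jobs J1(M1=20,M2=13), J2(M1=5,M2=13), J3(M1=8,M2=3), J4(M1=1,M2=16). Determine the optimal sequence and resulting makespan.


Johnson's rule:
Group 1 (M1≤M2, sort by M1): ['J4', 'J2']
Group 2 (M1>M2, sort desc M2): ['J1', 'J3']
Sequence: J4 → J2 → J1 → J3
Makespan calculation:
  J4: M1 done=1, M2 done=17
  J2: M1 done=6, M2 done=30
  J1: M1 done=26, M2 done=43
  J3: M1 done=34, M2 done=46
= Sequence: J4 → J2 → J1 → J3, Makespan: 46
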